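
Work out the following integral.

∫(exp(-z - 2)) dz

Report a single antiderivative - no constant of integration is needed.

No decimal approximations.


Answer: -exp(-z - 2).


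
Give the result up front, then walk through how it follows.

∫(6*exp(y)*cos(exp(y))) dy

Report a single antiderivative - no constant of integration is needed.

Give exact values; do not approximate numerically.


The answer is 6*sin(exp(y)).
Step 1. Substitute u = exp(y), turning ∫(6*exp(y)*cos(exp(y))) dy into ∫(6*cos(u)) du: now ∫(6*cos(u)) du.
Step 2. Evaluate the standard form: now 6*sin(u).
Step 3. Substitute back u = exp(y): now 6*sin(exp(y)).
Answer: 6*sin(exp(y)).


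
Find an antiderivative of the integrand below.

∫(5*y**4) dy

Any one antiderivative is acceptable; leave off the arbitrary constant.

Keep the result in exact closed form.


Answer: y**5.


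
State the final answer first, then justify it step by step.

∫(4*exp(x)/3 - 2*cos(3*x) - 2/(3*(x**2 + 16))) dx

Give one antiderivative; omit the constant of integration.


The answer is 4*exp(x)/3 - 2*sin(3*x)/3 - atan(x/4)/6.
Step 1. Rewrite: now ∫(-2/(3*(x**2 + 16))) dx + ∫(4*exp(x)/3) dx + ∫(-2*cos(3*x)) dx.
Step 2. Evaluate the standard form: now -2*sin(3*x)/3 + ∫(-2/(3*(x**2 + 16))) dx + ∫(4*exp(x)/3) dx.
Step 3. Evaluate the standard form: now -2*sin(3*x)/3 - atan(x/4)/6 + ∫(4*exp(x)/3) dx.
Step 4. Evaluate the standard form: now 4*exp(x)/3 - 2*sin(3*x)/3 - atan(x/4)/6.
Answer: 4*exp(x)/3 - 2*sin(3*x)/3 - atan(x/4)/6.


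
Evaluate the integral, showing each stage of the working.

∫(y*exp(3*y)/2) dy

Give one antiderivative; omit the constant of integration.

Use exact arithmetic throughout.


Step 1. Integrate ∫(y*exp(3*y)/2) dy by parts with u = y, dv = (exp(3*y)/2) dy, so v = exp(3*y)/6: now y*exp(3*y)/6 + ∫(-exp(3*y)/6) dy.
Step 2. Evaluate the standard form: now y*exp(3*y)/6 - exp(3*y)/18.
Answer: y*exp(3*y)/6 - exp(3*y)/18.


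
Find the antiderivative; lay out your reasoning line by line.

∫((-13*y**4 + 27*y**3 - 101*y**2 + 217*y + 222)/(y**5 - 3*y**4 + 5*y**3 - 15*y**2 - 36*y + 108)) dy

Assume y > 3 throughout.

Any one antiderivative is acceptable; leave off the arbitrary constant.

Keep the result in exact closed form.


Step 1. Decompose ∫((-13*y**4 + 27*y**3 - 101*y**2 + 217*y + 222)/(y**5 - 3*y**4 + 5*y**3 - 15*y**2 - 36*y + 108)) dy by partial fractions, (-13*y**4 + 27*y**3 - 101*y**2 + 217*y + 222)/(y**5 - 3*y**4 + 5*y**3 - 15*y**2 - 36*y + 108) = 2/(y**2 + 9) - 4/(y + 2) - 5/(y - 2) - 4/(y - 3): now ∫(-4/(y - 3)) dy + ∫(-5/(y - 2)) dy + ∫(-4/(y + 2)) dy + ∫(2/(y**2 + 9)) dy.
Step 2. Evaluate the standard form [assuming y > 2]: now -5*log(y - 2) + ∫(-4/(y - 3)) dy + ∫(-4/(y + 2)) dy + ∫(2/(y**2 + 9)) dy.
Step 3. Evaluate the standard form [assuming y > -2]: now -5*log(y - 2) - 4*log(y + 2) + ∫(-4/(y - 3)) dy + ∫(2/(y**2 + 9)) dy.
Step 4. Evaluate the standard form [assuming y > 3]: now -4*log(y - 3) - 5*log(y - 2) - 4*log(y + 2) + ∫(2/(y**2 + 9)) dy.
Step 5. Evaluate the standard form: now -4*log(y - 3) - 5*log(y - 2) - 4*log(y + 2) + 2*atan(y/3)/3.
Answer: -4*log(y - 3) - 5*log(y - 2) - 4*log(y + 2) + 2*atan(y/3)/3.


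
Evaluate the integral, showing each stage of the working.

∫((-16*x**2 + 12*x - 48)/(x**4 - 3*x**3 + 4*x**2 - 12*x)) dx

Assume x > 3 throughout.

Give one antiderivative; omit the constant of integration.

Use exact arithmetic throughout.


Step 1. Decompose ∫((-16*x**2 + 12*x - 48)/(x**4 - 3*x**3 + 4*x**2 - 12*x)) dx by partial fractions, (-16*x**2 + 12*x - 48)/(x**4 - 3*x**3 + 4*x**2 - 12*x) = -4/(x**2 + 4) - 4/(x - 3) + 4/x: now ∫(4/x) dx + ∫(-4/(x - 3)) dx + ∫(-4/(x**2 + 4)) dx.
Step 2. Evaluate the standard form [assuming x > 0]: now 4*log(x) + ∫(-4/(x - 3)) dx + ∫(-4/(x**2 + 4)) dx.
Step 3. Evaluate the standard form [assuming x > 3]: now 4*log(x) - 4*log(x - 3) + ∫(-4/(x**2 + 4)) dx.
Step 4. Evaluate the standard form: now 4*log(x) - 4*log(x - 3) - 2*atan(x/2).
Answer: 4*log(x) - 4*log(x - 3) - 2*atan(x/2).


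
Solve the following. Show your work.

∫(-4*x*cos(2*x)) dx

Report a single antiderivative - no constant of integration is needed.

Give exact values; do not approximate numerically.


Step 1. Integrate ∫(-4*x*cos(2*x)) dx by parts with u = x, dv = (-4*cos(2*x)) dx, so v = -2*sin(2*x): now -2*x*sin(2*x) + ∫(2*sin(2*x)) dx.
Step 2. Evaluate the standard form: now -2*x*sin(2*x) - cos(2*x).
Answer: -2*x*sin(2*x) - cos(2*x).


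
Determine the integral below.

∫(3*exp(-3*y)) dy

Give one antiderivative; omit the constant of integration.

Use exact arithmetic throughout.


Answer: -exp(-3*y).


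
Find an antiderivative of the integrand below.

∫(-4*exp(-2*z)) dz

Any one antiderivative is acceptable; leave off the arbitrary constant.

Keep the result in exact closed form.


Answer: 2*exp(-2*z).


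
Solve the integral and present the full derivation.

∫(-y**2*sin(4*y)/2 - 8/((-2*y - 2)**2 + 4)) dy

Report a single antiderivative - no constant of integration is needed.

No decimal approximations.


Step 1. Rewrite: now ∫(-y**2*sin(4*y)/2) dy + ∫(-8/((-2*y - 2)**2 + 4)) dy.
Step 2. Substitute u = -2*y - 2, turning ∫(-8/((-2*y - 2)**2 + 4)) dy into ∫(4/(u**2 + 4)) du: now ∫(-y**2*sin(4*y)/2) dy + ∫(4/(u**2 + 4)) du.
Step 3. Evaluate the standard form: now 2*atan(u/2) + ∫(-y**2*sin(4*y)/2) dy.
Step 4. Substitute back u = -2*y - 2: now -2*atan(y + 1) + ∫(-y**2*sin(4*y)/2) dy.
Step 5. Integrate ∫(-y**2*sin(4*y)/2) dy by parts with u = y**2, dv = (-sin(4*y)/2) dy, so v = cos(4*y)/8: now y**2*cos(4*y)/8 - 2*atan(y + 1) + ∫(-y*cos(4*y)/4) dy.
Step 6. Integrate ∫(-y*cos(4*y)/4) dy by parts with u = y, dv = (-cos(4*y)/4) dy, so v = -sin(4*y)/16: now y**2*cos(4*y)/8 - y*sin(4*y)/16 - 2*atan(y + 1) + ∫(sin(4*y)/16) dy.
Step 7. Evaluate the standard form: now y**2*cos(4*y)/8 - y*sin(4*y)/16 - cos(4*y)/64 - 2*atan(y + 1).
Answer: y**2*cos(4*y)/8 - y*sin(4*y)/16 - cos(4*y)/64 - 2*atan(y + 1).


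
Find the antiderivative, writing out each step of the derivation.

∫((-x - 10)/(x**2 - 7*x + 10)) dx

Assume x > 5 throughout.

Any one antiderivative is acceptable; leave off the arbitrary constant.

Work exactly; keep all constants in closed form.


Step 1. Decompose ∫((-x - 10)/(x**2 - 7*x + 10)) dx by partial fractions, (-x - 10)/(x**2 - 7*x + 10) = 4/(x - 2) - 5/(x - 5): now ∫(-5/(x - 5)) dx + ∫(4/(x - 2)) dx.
Step 2. Evaluate the standard form [assuming x > 2]: now 4*log(x - 2) + ∫(-5/(x - 5)) dx.
Step 3. Evaluate the standard form [assuming x > 5]: now -5*log(x - 5) + 4*log(x - 2).
Answer: -5*log(x - 5) + 4*log(x - 2).


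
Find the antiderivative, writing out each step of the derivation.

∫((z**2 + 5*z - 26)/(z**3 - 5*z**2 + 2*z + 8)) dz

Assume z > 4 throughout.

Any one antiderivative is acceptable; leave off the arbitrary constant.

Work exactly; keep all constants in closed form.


Step 1. Decompose ∫((z**2 + 5*z - 26)/(z**3 - 5*z**2 + 2*z + 8)) dz by partial fractions, (z**2 + 5*z - 26)/(z**3 - 5*z**2 + 2*z + 8) = -2/(z + 1) + 2/(z - 2) + 1/(z - 4): now ∫(1/(z - 4)) dz + ∫(2/(z - 2)) dz + ∫(-2/(z + 1)) dz.
Step 2. Evaluate the standard form [assuming z > -1]: now -2*log(z + 1) + ∫(1/(z - 4)) dz + ∫(2/(z - 2)) dz.
Step 3. Evaluate the standard form [assuming z > 4]: now log(z - 4) - 2*log(z + 1) + ∫(2/(z - 2)) dz.
Step 4. Evaluate the standard form [assuming z > 2]: now log(z - 4) + 2*log(z - 2) - 2*log(z + 1).
Answer: log(z - 4) + 2*log(z - 2) - 2*log(z + 1).


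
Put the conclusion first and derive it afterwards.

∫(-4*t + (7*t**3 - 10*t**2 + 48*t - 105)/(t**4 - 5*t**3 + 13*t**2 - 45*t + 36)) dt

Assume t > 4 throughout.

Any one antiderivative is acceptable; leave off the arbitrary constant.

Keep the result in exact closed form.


The answer is -2*t**2 + 5*log(t - 4) + 2*log(t - 1) + atan(t/3).
Step 1. Rewrite: now ∫(-4*t) dt + ∫((7*t**3 - 10*t**2 + 48*t - 105)/(t**4 - 5*t**3 + 13*t**2 - 45*t + 36)) dt.
Step 2. Decompose ∫((7*t**3 - 10*t**2 + 48*t - 105)/(t**4 - 5*t**3 + 13*t**2 - 45*t + 36)) dt by partial fractions, (7*t**3 - 10*t**2 + 48*t - 105)/(t**4 - 5*t**3 + 13*t**2 - 45*t + 36) = 3/(t**2 + 9) + 2/(t - 1) + 5/(t - 4): now ∫(-4*t) dt + ∫(5/(t - 4)) dt + ∫(2/(t - 1)) dt + ∫(3/(t**2 + 9)) dt.
Step 3. Evaluate the standard form [assuming t > 1]: now 2*log(t - 1) + ∫(-4*t) dt + ∫(5/(t - 4)) dt + ∫(3/(t**2 + 9)) dt.
Step 4. Evaluate the standard form [assuming t > 4]: now 5*log(t - 4) + 2*log(t - 1) + ∫(-4*t) dt + ∫(3/(t**2 + 9)) dt.
Step 5. Evaluate the standard form: now 5*log(t - 4) + 2*log(t - 1) + atan(t/3) + ∫(-4*t) dt.
Step 6. Evaluate the standard form: now -2*t**2 + 5*log(t - 4) + 2*log(t - 1) + atan(t/3).
Answer: -2*t**2 + 5*log(t - 4) + 2*log(t - 1) + atan(t/3).


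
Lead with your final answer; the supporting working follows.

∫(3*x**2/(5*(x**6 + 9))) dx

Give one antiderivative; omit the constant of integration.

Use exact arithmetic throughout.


The answer is atan(x**3/3)/15.
Step 1. Substitute u = x**3, turning ∫(3*x**2/(5*(x**6 + 9))) dx into ∫(1/(5*(u**2 + 9))) du: now ∫(1/(5*(u**2 + 9))) du.
Step 2. Evaluate the standard form: now atan(u/3)/15.
Step 3. Substitute back u = x**3: now atan(x**3/3)/15.
Answer: atan(x**3/3)/15.


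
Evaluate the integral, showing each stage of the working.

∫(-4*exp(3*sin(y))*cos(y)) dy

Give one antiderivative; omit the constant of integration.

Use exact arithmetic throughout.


Step 1. Substitute u = sin(y), turning ∫(-4*exp(3*sin(y))*cos(y)) dy into ∫(-4*exp(3*u)) du: now ∫(-4*exp(3*u)) du.
Step 2. Evaluate the standard form: now -4*exp(3*u)/3.
Step 3. Substitute back u = sin(y): now -4*exp(3*sin(y))/3.
Answer: -4*exp(3*sin(y))/3.


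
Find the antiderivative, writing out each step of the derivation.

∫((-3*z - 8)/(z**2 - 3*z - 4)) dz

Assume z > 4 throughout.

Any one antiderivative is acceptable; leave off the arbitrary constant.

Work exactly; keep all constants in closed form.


Step 1. Decompose ∫((-3*z - 8)/(z**2 - 3*z - 4)) dz by partial fractions, (-3*z - 8)/(z**2 - 3*z - 4) = 1/(z + 1) - 4/(z - 4): now ∫(-4/(z - 4)) dz + ∫(1/(z + 1)) dz.
Step 2. Evaluate the standard form [assuming z > -1]: now log(z + 1) + ∫(-4/(z - 4)) dz.
Step 3. Evaluate the standard form [assuming z > 4]: now -4*log(z - 4) + log(z + 1).
Answer: -4*log(z - 4) + log(z + 1).


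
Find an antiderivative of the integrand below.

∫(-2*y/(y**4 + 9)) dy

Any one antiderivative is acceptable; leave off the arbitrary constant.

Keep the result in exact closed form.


Answer: -atan(y**2/3)/3.


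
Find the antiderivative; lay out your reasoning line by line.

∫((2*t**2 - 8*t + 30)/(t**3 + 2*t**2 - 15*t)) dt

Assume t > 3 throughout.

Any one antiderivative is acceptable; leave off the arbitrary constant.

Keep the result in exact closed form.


Step 1. Decompose ∫((2*t**2 - 8*t + 30)/(t**3 + 2*t**2 - 15*t)) dt by partial fractions, (2*t**2 - 8*t + 30)/(t**3 + 2*t**2 - 15*t) = 3/(t + 5) + 1/(t - 3) - 2/t: now ∫(-2/t) dt + ∫(1/(t - 3)) dt + ∫(3/(t + 5)) dt.
Step 2. Evaluate the standard form [assuming t > -5]: now 3*log(t + 5) + ∫(-2/t) dt + ∫(1/(t - 3)) dt.
Step 3. Evaluate the standard form [assuming t > 3]: now log(t - 3) + 3*log(t + 5) + ∫(-2/t) dt.
Step 4. Evaluate the standard form [assuming t > 0]: now -2*log(t) + log(t - 3) + 3*log(t + 5).
Answer: -2*log(t) + log(t - 3) + 3*log(t + 5).


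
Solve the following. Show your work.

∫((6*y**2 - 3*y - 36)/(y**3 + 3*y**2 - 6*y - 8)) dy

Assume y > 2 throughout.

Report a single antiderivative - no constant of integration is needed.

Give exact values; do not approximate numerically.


Step 1. Decompose ∫((6*y**2 - 3*y - 36)/(y**3 + 3*y**2 - 6*y - 8)) dy by partial fractions, (6*y**2 - 3*y - 36)/(y**3 + 3*y**2 - 6*y - 8) = 4/(y + 4) + 3/(y + 1) - 1/(y - 2): now ∫(-1/(y - 2)) dy + ∫(3/(y + 1)) dy + ∫(4/(y + 4)) dy.
Step 2. Evaluate the standard form [assuming y > -1]: now 3*log(y + 1) + ∫(-1/(y - 2)) dy + ∫(4/(y + 4)) dy.
Step 3. Evaluate the standard form [assuming y > 2]: now -log(y - 2) + 3*log(y + 1) + ∫(4/(y + 4)) dy.
Step 4. Evaluate the standard form [assuming y > -4]: now -log(y - 2) + 3*log(y + 1) + 4*log(y + 4).
Answer: -log(y - 2) + 3*log(y + 1) + 4*log(y + 4).


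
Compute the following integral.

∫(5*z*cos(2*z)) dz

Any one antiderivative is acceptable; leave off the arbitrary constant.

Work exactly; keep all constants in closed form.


Answer: 5*z*sin(2*z)/2 + 5*cos(2*z)/4.


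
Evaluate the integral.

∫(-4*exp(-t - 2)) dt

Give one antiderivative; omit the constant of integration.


Answer: 4*exp(-t - 2).


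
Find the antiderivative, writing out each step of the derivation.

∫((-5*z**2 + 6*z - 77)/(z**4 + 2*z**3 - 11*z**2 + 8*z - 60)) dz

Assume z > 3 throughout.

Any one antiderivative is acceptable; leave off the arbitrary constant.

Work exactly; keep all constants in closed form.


Step 1. Decompose ∫((-5*z**2 + 6*z - 77)/(z**4 + 2*z**3 - 11*z**2 + 8*z - 60)) dz by partial fractions, (-5*z**2 + 6*z - 77)/(z**4 + 2*z**3 - 11*z**2 + 8*z - 60) = 3/(z**2 + 4) + 1/(z + 5) - 1/(z - 3): now ∫(-1/(z - 3)) dz + ∫(1/(z + 5)) dz + ∫(3/(z**2 + 4)) dz.
Step 2. Evaluate the standard form [assuming z > -5]: now log(z + 5) + ∫(-1/(z - 3)) dz + ∫(3/(z**2 + 4)) dz.
Step 3. Evaluate the standard form [assuming z > 3]: now -log(z - 3) + log(z + 5) + ∫(3/(z**2 + 4)) dz.
Step 4. Evaluate the standard form: now -log(z - 3) + log(z + 5) + 3*atan(z/2)/2.
Answer: -log(z - 3) + log(z + 5) + 3*atan(z/2)/2.


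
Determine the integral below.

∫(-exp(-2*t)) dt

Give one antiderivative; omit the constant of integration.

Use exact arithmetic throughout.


Answer: exp(-2*t)/2.


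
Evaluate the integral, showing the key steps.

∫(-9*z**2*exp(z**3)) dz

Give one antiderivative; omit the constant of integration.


Step 1. Substitute u = z**3, turning ∫(-9*z**2*exp(z**3)) dz into ∫(-3*exp(u)) du: now ∫(-3*exp(u)) du.
Step 2. Evaluate the standard form: now -3*exp(u).
Step 3. Substitute back u = z**3: now -3*exp(z**3).
Answer: -3*exp(z**3).


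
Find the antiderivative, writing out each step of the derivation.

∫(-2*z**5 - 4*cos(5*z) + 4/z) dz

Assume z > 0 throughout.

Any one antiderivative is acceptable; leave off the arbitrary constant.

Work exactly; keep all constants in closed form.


Step 1. Rewrite: now ∫(4/z) dz + ∫(-2*z**5) dz + ∫(-4*cos(5*z)) dz.
Step 2. Evaluate the standard form: now -4*sin(5*z)/5 + ∫(4/z) dz + ∫(-2*z**5) dz.
Step 3. Evaluate the standard form: now -z**6/3 - 4*sin(5*z)/5 + ∫(4/z) dz.
Step 4. Evaluate the standard form [assuming z > 0]: now -z**6/3 + 4*log(z) - 4*sin(5*z)/5.
Answer: -z**6/3 + 4*log(z) - 4*sin(5*z)/5.


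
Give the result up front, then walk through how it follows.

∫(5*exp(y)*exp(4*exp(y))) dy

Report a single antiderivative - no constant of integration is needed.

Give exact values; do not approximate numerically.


The answer is 5*exp(4*exp(y))/4.
Step 1. Substitute u = exp(y), turning ∫(5*exp(y)*exp(4*exp(y))) dy into ∫(5*exp(4*u)) du: now ∫(5*exp(4*u)) du.
Step 2. Evaluate the standard form: now 5*exp(4*u)/4.
Step 3. Substitute back u = exp(y): now 5*exp(4*exp(y))/4.
Answer: 5*exp(4*exp(y))/4.


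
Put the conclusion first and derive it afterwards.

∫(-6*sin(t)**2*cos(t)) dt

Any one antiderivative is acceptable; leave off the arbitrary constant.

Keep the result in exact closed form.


The answer is -2*sin(t)**3.
Step 1. Substitute u = sin(t), turning ∫(-6*sin(t)**2*cos(t)) dt into ∫(-6*u**2) du: now ∫(-6*u**2) du.
Step 2. Evaluate the standard form: now -2*u**3.
Step 3. Substitute back u = sin(t): now -2*sin(t)**3.
Answer: -2*sin(t)**3.


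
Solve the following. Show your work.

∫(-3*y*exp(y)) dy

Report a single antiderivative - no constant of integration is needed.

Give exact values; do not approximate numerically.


Step 1. Integrate ∫(-3*y*exp(y)) dy by parts with u = y, dv = (-3*exp(y)) dy, so v = -3*exp(y): now -3*y*exp(y) + ∫(3*exp(y)) dy.
Step 2. Evaluate the standard form: now -3*y*exp(y) + 3*exp(y).
Answer: -3*y*exp(y) + 3*exp(y).


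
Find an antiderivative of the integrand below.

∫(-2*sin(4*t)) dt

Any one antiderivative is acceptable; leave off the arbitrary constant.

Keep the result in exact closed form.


Answer: cos(4*t)/2.


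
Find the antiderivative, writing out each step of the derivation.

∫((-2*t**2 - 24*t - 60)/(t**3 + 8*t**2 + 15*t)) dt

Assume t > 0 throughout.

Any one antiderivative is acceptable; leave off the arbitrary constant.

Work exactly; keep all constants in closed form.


Step 1. Decompose ∫((-2*t**2 - 24*t - 60)/(t**3 + 8*t**2 + 15*t)) dt by partial fractions, (-2*t**2 - 24*t - 60)/(t**3 + 8*t**2 + 15*t) = 1/(t + 5) + 1/(t + 3) - 4/t: now ∫(-4/t) dt + ∫(1/(t + 3)) dt + ∫(1/(t + 5)) dt.
Step 2. Evaluate the standard form [assuming t > -3]: now log(t + 3) + ∫(-4/t) dt + ∫(1/(t + 5)) dt.
Step 3. Evaluate the standard form [assuming t > 0]: now -4*log(t) + log(t + 3) + ∫(1/(t + 5)) dt.
Step 4. Evaluate the standard form [assuming t > -5]: now -4*log(t) + log(t + 3) + log(t + 5).
Answer: -4*log(t) + log(t + 3) + log(t + 5).


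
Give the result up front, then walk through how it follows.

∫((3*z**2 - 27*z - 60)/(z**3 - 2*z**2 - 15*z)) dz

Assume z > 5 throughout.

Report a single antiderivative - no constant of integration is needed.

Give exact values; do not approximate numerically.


The answer is 4*log(z) - 3*log(z - 5) + 2*log(z + 3).
Step 1. Decompose ∫((3*z**2 - 27*z - 60)/(z**3 - 2*z**2 - 15*z)) dz by partial fractions, (3*z**2 - 27*z - 60)/(z**3 - 2*z**2 - 15*z) = 2/(z + 3) - 3/(z - 5) + 4/z: now ∫(4/z) dz + ∫(-3/(z - 5)) dz + ∫(2/(z + 3)) dz.
Step 2. Evaluate the standard form [assuming z > 5]: now -3*log(z - 5) + ∫(4/z) dz + ∫(2/(z + 3)) dz.
Step 3. Evaluate the standard form [assuming z > -3]: now -3*log(z - 5) + 2*log(z + 3) + ∫(4/z) dz.
Step 4. Evaluate the standard form [assuming z > 0]: now 4*log(z) - 3*log(z - 5) + 2*log(z + 3).
Answer: 4*log(z) - 3*log(z - 5) + 2*log(z + 3).


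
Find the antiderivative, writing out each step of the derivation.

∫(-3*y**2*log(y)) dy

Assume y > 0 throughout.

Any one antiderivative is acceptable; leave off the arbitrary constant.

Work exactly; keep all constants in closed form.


Step 1. Integrate ∫(-3*y**2*log(y)) dy by parts with u = log(y), dv = (-3*y**2) dy, so v = -y**3 [assuming y > 0]: now -y**3*log(y) + ∫(y**2) dy.
Step 2. Evaluate the standard form: now -y**3*log(y) + y**3/3.
Answer: -y**3*log(y) + y**3/3.


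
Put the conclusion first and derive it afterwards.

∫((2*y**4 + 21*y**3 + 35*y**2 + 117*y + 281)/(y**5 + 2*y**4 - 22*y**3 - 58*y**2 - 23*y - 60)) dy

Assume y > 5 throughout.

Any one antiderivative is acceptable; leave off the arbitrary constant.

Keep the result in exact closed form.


The answer is 3*log(y - 5) + 2*log(y + 3) - 3*log(y + 4) - 4*atan(y).
Step 1. Decompose ∫((2*y**4 + 21*y**3 + 35*y**2 + 117*y + 281)/(y**5 + 2*y**4 - 22*y**3 - 58*y**2 - 23*y - 60)) dy by partial fractions, (2*y**4 + 21*y**3 + 35*y**2 + 117*y + 281)/(y**5 + 2*y**4 - 22*y**3 - 58*y**2 - 23*y - 60) = -4/(y**2 + 1) - 3/(y + 4) + 2/(y + 3) + 3/(y - 5): now ∫(3/(y - 5)) dy + ∫(2/(y + 3)) dy + ∫(-3/(y + 4)) dy + ∫(-4/(y**2 + 1)) dy.
Step 2. Evaluate the standard form [assuming y > 5]: now 3*log(y - 5) + ∫(2/(y + 3)) dy + ∫(-3/(y + 4)) dy + ∫(-4/(y**2 + 1)) dy.
Step 3. Evaluate the standard form [assuming y > -4]: now 3*log(y - 5) - 3*log(y + 4) + ∫(2/(y + 3)) dy + ∫(-4/(y**2 + 1)) dy.
Step 4. Evaluate the standard form [assuming y > -3]: now 3*log(y - 5) + 2*log(y + 3) - 3*log(y + 4) + ∫(-4/(y**2 + 1)) dy.
Step 5. Evaluate the standard form: now 3*log(y - 5) + 2*log(y + 3) - 3*log(y + 4) - 4*atan(y).
Answer: 3*log(y - 5) + 2*log(y + 3) - 3*log(y + 4) - 4*atan(y).


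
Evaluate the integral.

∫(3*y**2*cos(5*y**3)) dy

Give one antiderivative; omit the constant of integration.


Answer: sin(5*y**3)/5.


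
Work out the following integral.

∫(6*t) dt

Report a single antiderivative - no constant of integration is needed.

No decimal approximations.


Answer: 3*t**2.


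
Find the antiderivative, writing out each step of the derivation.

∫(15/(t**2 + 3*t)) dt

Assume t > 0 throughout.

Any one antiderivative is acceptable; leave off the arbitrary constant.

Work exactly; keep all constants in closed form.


Step 1. Decompose ∫(15/(t**2 + 3*t)) dt by partial fractions, 15/(t**2 + 3*t) = -5/(t + 3) + 5/t: now ∫(5/t) dt + ∫(-5/(t + 3)) dt.
Step 2. Evaluate the standard form [assuming t > -3]: now -5*log(t + 3) + ∫(5/t) dt.
Step 3. Evaluate the standard form [assuming t > 0]: now 5*log(t) - 5*log(t + 3).
Answer: 5*log(t) - 5*log(t + 3).


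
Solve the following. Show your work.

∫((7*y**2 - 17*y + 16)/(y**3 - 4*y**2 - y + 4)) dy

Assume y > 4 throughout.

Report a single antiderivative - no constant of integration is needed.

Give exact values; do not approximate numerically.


Step 1. Decompose ∫((7*y**2 - 17*y + 16)/(y**3 - 4*y**2 - y + 4)) dy by partial fractions, (7*y**2 - 17*y + 16)/(y**3 - 4*y**2 - y + 4) = 4/(y + 1) - 1/(y - 1) + 4/(y - 4): now ∫(4/(y - 4)) dy + ∫(-1/(y - 1)) dy + ∫(4/(y + 1)) dy.
Step 2. Evaluate the standard form [assuming y > -1]: now 4*log(y + 1) + ∫(4/(y - 4)) dy + ∫(-1/(y - 1)) dy.
Step 3. Evaluate the standard form [assuming y > 1]: now -log(y - 1) + 4*log(y + 1) + ∫(4/(y - 4)) dy.
Step 4. Evaluate the standard form [assuming y > 4]: now 4*log(y - 4) - log(y - 1) + 4*log(y + 1).
Answer: 4*log(y - 4) - log(y - 1) + 4*log(y + 1).


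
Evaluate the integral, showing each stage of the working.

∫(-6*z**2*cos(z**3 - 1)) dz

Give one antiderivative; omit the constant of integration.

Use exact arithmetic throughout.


Step 1. Substitute u = z**3 - 1, turning ∫(-6*z**2*cos(z**3 - 1)) dz into ∫(-2*cos(u)) du: now ∫(-2*cos(u)) du.
Step 2. Evaluate the standard form: now -2*sin(u).
Step 3. Substitute back u = z**3 - 1: now -2*sin(z**3 - 1).
Answer: -2*sin(z**3 - 1).


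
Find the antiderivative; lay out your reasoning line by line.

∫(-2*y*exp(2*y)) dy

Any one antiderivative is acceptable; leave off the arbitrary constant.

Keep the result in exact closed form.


Step 1. Integrate ∫(-2*y*exp(2*y)) dy by parts with u = y, dv = (-2*exp(2*y)) dy, so v = -exp(2*y): now -y*exp(2*y) + ∫(exp(2*y)) dy.
Step 2. Evaluate the standard form: now -y*exp(2*y) + exp(2*y)/2.
Answer: -y*exp(2*y) + exp(2*y)/2.


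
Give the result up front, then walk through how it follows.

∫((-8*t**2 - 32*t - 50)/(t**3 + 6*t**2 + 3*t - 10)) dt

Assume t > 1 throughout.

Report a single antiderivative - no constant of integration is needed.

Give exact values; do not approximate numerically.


The answer is -5*log(t - 1) + 2*log(t + 2) - 5*log(t + 5).
Step 1. Decompose ∫((-8*t**2 - 32*t - 50)/(t**3 + 6*t**2 + 3*t - 10)) dt by partial fractions, (-8*t**2 - 32*t - 50)/(t**3 + 6*t**2 + 3*t - 10) = -5/(t + 5) + 2/(t + 2) - 5/(t - 1): now ∫(-5/(t - 1)) dt + ∫(2/(t + 2)) dt + ∫(-5/(t + 5)) dt.
Step 2. Evaluate the standard form [assuming t > -5]: now -5*log(t + 5) + ∫(-5/(t - 1)) dt + ∫(2/(t + 2)) dt.
Step 3. Evaluate the standard form [assuming t > -2]: now 2*log(t + 2) - 5*log(t + 5) + ∫(-5/(t - 1)) dt.
Step 4. Evaluate the standard form [assuming t > 1]: now -5*log(t - 1) + 2*log(t + 2) - 5*log(t + 5).
Answer: -5*log(t - 1) + 2*log(t + 2) - 5*log(t + 5).


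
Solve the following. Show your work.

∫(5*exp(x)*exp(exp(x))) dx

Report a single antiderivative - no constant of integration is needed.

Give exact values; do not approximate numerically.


Step 1. Substitute u = exp(x), turning ∫(5*exp(x)*exp(exp(x))) dx into ∫(5*exp(u)) du: now ∫(5*exp(u)) du.
Step 2. Evaluate the standard form: now 5*exp(u).
Step 3. Substitute back u = exp(x): now 5*exp(exp(x)).
Answer: 5*exp(exp(x)).


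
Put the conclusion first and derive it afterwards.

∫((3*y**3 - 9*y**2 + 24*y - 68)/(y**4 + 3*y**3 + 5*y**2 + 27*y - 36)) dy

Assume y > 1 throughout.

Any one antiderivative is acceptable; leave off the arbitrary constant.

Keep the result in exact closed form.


The answer is -log(y - 1) + 4*log(y + 4) - atan(y/3)/3.
Step 1. Decompose ∫((3*y**3 - 9*y**2 + 24*y - 68)/(y**4 + 3*y**3 + 5*y**2 + 27*y - 36)) dy by partial fractions, (3*y**3 - 9*y**2 + 24*y - 68)/(y**4 + 3*y**3 + 5*y**2 + 27*y - 36) = -1/(y**2 + 9) + 4/(y + 4) - 1/(y - 1): now ∫(-1/(y - 1)) dy + ∫(4/(y + 4)) dy + ∫(-1/(y**2 + 9)) dy.
Step 2. Evaluate the standard form [assuming y > -4]: now 4*log(y + 4) + ∫(-1/(y - 1)) dy + ∫(-1/(y**2 + 9)) dy.
Step 3. Evaluate the standard form [assuming y > 1]: now -log(y - 1) + 4*log(y + 4) + ∫(-1/(y**2 + 9)) dy.
Step 4. Evaluate the standard form: now -log(y - 1) + 4*log(y + 4) - atan(y/3)/3.
Answer: -log(y - 1) + 4*log(y + 4) - atan(y/3)/3.


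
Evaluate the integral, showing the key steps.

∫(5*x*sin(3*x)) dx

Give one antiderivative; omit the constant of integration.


Step 1. Integrate ∫(5*x*sin(3*x)) dx by parts with u = x, dv = (5*sin(3*x)) dx, so v = -5*cos(3*x)/3: now -5*x*cos(3*x)/3 + ∫(5*cos(3*x)/3) dx.
Step 2. Evaluate the standard form: now -5*x*cos(3*x)/3 + 5*sin(3*x)/9.
Answer: -5*x*cos(3*x)/3 + 5*sin(3*x)/9.


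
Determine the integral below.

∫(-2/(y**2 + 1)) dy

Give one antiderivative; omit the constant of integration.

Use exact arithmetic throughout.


Answer: -2*atan(y).


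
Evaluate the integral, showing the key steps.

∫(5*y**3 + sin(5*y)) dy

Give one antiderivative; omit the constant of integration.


Step 1. Rewrite: now ∫(5*y**3) dy + ∫(sin(5*y)) dy.
Step 2. Evaluate the standard form: now -cos(5*y)/5 + ∫(5*y**3) dy.
Step 3. Evaluate the standard form: now 5*y**4/4 - cos(5*y)/5.
Answer: 5*y**4/4 - cos(5*y)/5.


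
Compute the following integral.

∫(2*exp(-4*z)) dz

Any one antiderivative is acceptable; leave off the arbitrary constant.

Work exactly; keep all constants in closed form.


Answer: -exp(-4*z)/2.


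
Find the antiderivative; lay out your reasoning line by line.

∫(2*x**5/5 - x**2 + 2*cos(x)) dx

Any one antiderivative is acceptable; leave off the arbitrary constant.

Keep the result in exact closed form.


Step 1. Rewrite: now ∫(-x**2) dx + ∫(2*x**5/5) dx + ∫(2*cos(x)) dx.
Step 2. Evaluate the standard form: now -x**3/3 + ∫(2*x**5/5) dx + ∫(2*cos(x)) dx.
Step 3. Evaluate the standard form: now -x**3/3 + 2*sin(x) + ∫(2*x**5/5) dx.
Step 4. Evaluate the standard form: now x**6/15 - x**3/3 + 2*sin(x).
Answer: x**6/15 - x**3/3 + 2*sin(x).


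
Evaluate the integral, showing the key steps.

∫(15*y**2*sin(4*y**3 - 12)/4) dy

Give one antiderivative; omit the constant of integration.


Step 1. Substitute u = y**3 - 3, turning ∫(15*y**2*sin(4*y**3 - 12)/4) dy into ∫(5*sin(4*u)/4) du: now ∫(5*sin(4*u)/4) du.
Step 2. Evaluate the standard form: now -5*cos(4*u)/16.
Step 3. Substitute back u = y**3 - 3: now -5*cos(4*y**3 - 12)/16.
Answer: -5*cos(4*y**3 - 12)/16.


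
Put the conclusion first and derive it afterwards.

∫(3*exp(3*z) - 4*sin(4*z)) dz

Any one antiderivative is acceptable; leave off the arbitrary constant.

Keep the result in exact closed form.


The answer is exp(3*z) + cos(4*z).
Step 1. Rewrite: now ∫(3*exp(3*z)) dz + ∫(-4*sin(4*z)) dz.
Step 2. Evaluate the standard form: now cos(4*z) + ∫(3*exp(3*z)) dz.
Step 3. Evaluate the standard form: now exp(3*z) + cos(4*z).
Answer: exp(3*z) + cos(4*z).


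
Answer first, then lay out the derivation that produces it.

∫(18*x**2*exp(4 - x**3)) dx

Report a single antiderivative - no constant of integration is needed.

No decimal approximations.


The answer is -6*exp(4 - x**3).
Step 1. Substitute u = x**3 - 4, turning ∫(18*x**2*exp(4 - x**3)) dx into ∫(6*exp(-u)) du: now ∫(6*exp(-u)) du.
Step 2. Evaluate the standard form: now -6*exp(-u).
Step 3. Substitute back u = x**3 - 4: now -6*exp(4 - x**3).
Answer: -6*exp(4 - x**3).


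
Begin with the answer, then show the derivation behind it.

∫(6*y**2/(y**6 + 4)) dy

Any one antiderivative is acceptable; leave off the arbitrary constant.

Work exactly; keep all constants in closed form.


The answer is atan(y**3/2).
Step 1. Substitute u = y**3, turning ∫(6*y**2/(y**6 + 4)) dy into ∫(2/(u**2 + 4)) du: now ∫(2/(u**2 + 4)) du.
Step 2. Evaluate the standard form: now atan(u/2).
Step 3. Substitute back u = y**3: now atan(y**3/2).
Answer: atan(y**3/2).


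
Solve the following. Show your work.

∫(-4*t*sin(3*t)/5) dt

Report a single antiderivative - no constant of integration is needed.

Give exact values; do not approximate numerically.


Step 1. Integrate ∫(-4*t*sin(3*t)/5) dt by parts with u = t, dv = (-4*sin(3*t)/5) dt, so v = 4*cos(3*t)/15: now 4*t*cos(3*t)/15 + ∫(-4*cos(3*t)/15) dt.
Step 2. Evaluate the standard form: now 4*t*cos(3*t)/15 - 4*sin(3*t)/45.
Answer: 4*t*cos(3*t)/15 - 4*sin(3*t)/45.


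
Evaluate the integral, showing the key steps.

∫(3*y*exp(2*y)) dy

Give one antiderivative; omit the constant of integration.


Step 1. Integrate ∫(3*y*exp(2*y)) dy by parts with u = y, dv = (3*exp(2*y)) dy, so v = 3*exp(2*y)/2: now 3*y*exp(2*y)/2 + ∫(-3*exp(2*y)/2) dy.
Step 2. Evaluate the standard form: now 3*y*exp(2*y)/2 - 3*exp(2*y)/4.
Answer: 3*y*exp(2*y)/2 - 3*exp(2*y)/4.


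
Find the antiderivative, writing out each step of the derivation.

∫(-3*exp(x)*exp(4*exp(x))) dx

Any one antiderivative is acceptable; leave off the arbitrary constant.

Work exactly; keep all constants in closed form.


Step 1. Substitute u = exp(x), turning ∫(-3*exp(x)*exp(4*exp(x))) dx into ∫(-3*exp(4*u)) du: now ∫(-3*exp(4*u)) du.
Step 2. Evaluate the standard form: now -3*exp(4*u)/4.
Step 3. Substitute back u = exp(x): now -3*exp(4*exp(x))/4.
Answer: -3*exp(4*exp(x))/4.


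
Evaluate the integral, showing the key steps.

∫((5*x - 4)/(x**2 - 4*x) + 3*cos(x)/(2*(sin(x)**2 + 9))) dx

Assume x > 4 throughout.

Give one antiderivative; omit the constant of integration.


Step 1. Rewrite: now ∫((5*x - 4)/(x**2 - 4*x)) dx + ∫(3*cos(x)/(2*(sin(x)**2 + 9))) dx.
Step 2. Decompose ∫((5*x - 4)/(x**2 - 4*x)) dx by partial fractions, (5*x - 4)/(x**2 - 4*x) = 4/(x - 4) + 1/x: now ∫(1/x) dx + ∫(3*cos(x)/(2*(sin(x)**2 + 9))) dx + ∫(4/(x - 4)) dx.
Step 3. Evaluate the standard form [assuming x > 0]: now log(x) + ∫(3*cos(x)/(2*(sin(x)**2 + 9))) dx + ∫(4/(x - 4)) dx.
Step 4. Evaluate the standard form [assuming x > 4]: now log(x) + 4*log(x - 4) + ∫(3*cos(x)/(2*(sin(x)**2 + 9))) dx.
Step 5. Substitute u = sin(x), turning ∫(3*cos(x)/(2*(sin(x)**2 + 9))) dx into ∫(3/(2*(u**2 + 9))) du: now log(x) + 4*log(x - 4) + ∫(3/(2*(u**2 + 9))) du.
Step 6. Evaluate the standard form: now log(x) + 4*log(x - 4) + atan(u/3)/2.
Step 7. Substitute back u = sin(x): now log(x) + 4*log(x - 4) + atan(sin(x)/3)/2.
Answer: log(x) + 4*log(x - 4) + atan(sin(x)/3)/2.


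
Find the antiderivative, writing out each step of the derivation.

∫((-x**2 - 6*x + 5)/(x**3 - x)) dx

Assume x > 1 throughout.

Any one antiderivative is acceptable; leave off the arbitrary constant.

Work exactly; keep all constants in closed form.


Step 1. Decompose ∫((-x**2 - 6*x + 5)/(x**3 - x)) dx by partial fractions, (-x**2 - 6*x + 5)/(x**3 - x) = 5/(x + 1) - 1/(x - 1) - 5/x: now ∫(-5/x) dx + ∫(-1/(x - 1)) dx + ∫(5/(x + 1)) dx.
Step 2. Evaluate the standard form [assuming x > -1]: now 5*log(x + 1) + ∫(-5/x) dx + ∫(-1/(x - 1)) dx.
Step 3. Evaluate the standard form [assuming x > 0]: now -5*log(x) + 5*log(x + 1) + ∫(-1/(x - 1)) dx.
Step 4. Evaluate the standard form [assuming x > 1]: now -5*log(x) - log(x - 1) + 5*log(x + 1).
Answer: -5*log(x) - log(x - 1) + 5*log(x + 1).


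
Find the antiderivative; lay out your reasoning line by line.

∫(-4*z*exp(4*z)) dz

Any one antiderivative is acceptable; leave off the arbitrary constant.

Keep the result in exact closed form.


Step 1. Integrate ∫(-4*z*exp(4*z)) dz by parts with u = z, dv = (-4*exp(4*z)) dz, so v = -exp(4*z): now -z*exp(4*z) + ∫(exp(4*z)) dz.
Step 2. Evaluate the standard form: now -z*exp(4*z) + exp(4*z)/4.
Answer: -z*exp(4*z) + exp(4*z)/4.


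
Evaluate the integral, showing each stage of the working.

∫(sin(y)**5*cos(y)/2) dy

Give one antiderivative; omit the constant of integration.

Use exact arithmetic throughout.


Step 1. Substitute u = sin(y), turning ∫(sin(y)**5*cos(y)/2) dy into ∫(u**5/2) du: now ∫(u**5/2) du.
Step 2. Evaluate the standard form: now u**6/12.
Step 3. Substitute back u = sin(y): now sin(y)**6/12.
Answer: sin(y)**6/12.


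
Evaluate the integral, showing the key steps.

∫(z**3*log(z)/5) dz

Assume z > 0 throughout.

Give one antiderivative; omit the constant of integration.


Step 1. Integrate ∫(z**3*log(z)/5) dz by parts with u = log(z), dv = (z**3/5) dz, so v = z**4/20 [assuming z > 0]: now z**4*log(z)/20 + ∫(-z**3/20) dz.
Step 2. Evaluate the standard form: now z**4*log(z)/20 - z**4/80.
Answer: z**4*log(z)/20 - z**4/80.


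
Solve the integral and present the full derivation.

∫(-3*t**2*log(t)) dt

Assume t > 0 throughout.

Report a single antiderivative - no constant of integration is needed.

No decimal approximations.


Step 1. Integrate ∫(-3*t**2*log(t)) dt by parts with u = log(t), dv = (-3*t**2) dt, so v = -t**3 [assuming t > 0]: now -t**3*log(t) + ∫(t**2) dt.
Step 2. Evaluate the standard form: now -t**3*log(t) + t**3/3.
Answer: -t**3*log(t) + t**3/3.


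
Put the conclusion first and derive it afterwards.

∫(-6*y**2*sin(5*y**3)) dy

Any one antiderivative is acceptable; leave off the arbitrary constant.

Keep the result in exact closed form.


The answer is 2*cos(5*y**3)/5.
Step 1. Substitute u = y**3, turning ∫(-6*y**2*sin(5*y**3)) dy into ∫(-2*sin(5*u)) du: now ∫(-2*sin(5*u)) du.
Step 2. Evaluate the standard form: now 2*cos(5*u)/5.
Step 3. Substitute back u = y**3: now 2*cos(5*y**3)/5.
Answer: 2*cos(5*y**3)/5.


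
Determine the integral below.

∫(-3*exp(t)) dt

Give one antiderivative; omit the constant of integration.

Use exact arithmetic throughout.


Answer: -3*exp(t).


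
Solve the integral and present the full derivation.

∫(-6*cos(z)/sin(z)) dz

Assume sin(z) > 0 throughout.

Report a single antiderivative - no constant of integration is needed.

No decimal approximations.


Step 1. Substitute u = sin(z), turning ∫(-6*cos(z)/sin(z)) dz into ∫(-6/u) du: now ∫(-6/u) du.
Step 2. Evaluate the standard form [assuming u > 0]: now -6*log(u).
Step 3. Substitute back u = sin(z): now -6*log(sin(z)).
Answer: -6*log(sin(z)).


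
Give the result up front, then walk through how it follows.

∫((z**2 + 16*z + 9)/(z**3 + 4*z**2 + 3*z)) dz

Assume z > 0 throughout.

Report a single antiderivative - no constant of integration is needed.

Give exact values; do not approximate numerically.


The answer is 3*log(z) + 3*log(z + 1) - 5*log(z + 3).
Step 1. Decompose ∫((z**2 + 16*z + 9)/(z**3 + 4*z**2 + 3*z)) dz by partial fractions, (z**2 + 16*z + 9)/(z**3 + 4*z**2 + 3*z) = -5/(z + 3) + 3/(z + 1) + 3/z: now ∫(3/z) dz + ∫(3/(z + 1)) dz + ∫(-5/(z + 3)) dz.
Step 2. Evaluate the standard form [assuming z > -3]: now -5*log(z + 3) + ∫(3/z) dz + ∫(3/(z + 1)) dz.
Step 3. Evaluate the standard form [assuming z > -1]: now 3*log(z + 1) - 5*log(z + 3) + ∫(3/z) dz.
Step 4. Evaluate the standard form [assuming z > 0]: now 3*log(z) + 3*log(z + 1) - 5*log(z + 3).
Answer: 3*log(z) + 3*log(z + 1) - 5*log(z + 3).


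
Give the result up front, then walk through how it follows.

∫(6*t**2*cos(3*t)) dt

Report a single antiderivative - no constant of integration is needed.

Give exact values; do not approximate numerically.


The answer is 2*t**2*sin(3*t) + 4*t*cos(3*t)/3 - 4*sin(3*t)/9.
Step 1. Integrate ∫(6*t**2*cos(3*t)) dt by parts with u = t**2, dv = (6*cos(3*t)) dt, so v = 2*sin(3*t): now 2*t**2*sin(3*t) + ∫(-4*t*sin(3*t)) dt.
Step 2. Integrate ∫(-4*t*sin(3*t)) dt by parts with u = t, dv = (-4*sin(3*t)) dt, so v = 4*cos(3*t)/3: now 2*t**2*sin(3*t) + 4*t*cos(3*t)/3 + ∫(-4*cos(3*t)/3) dt.
Step 3. Evaluate the standard form: now 2*t**2*sin(3*t) + 4*t*cos(3*t)/3 - 4*sin(3*t)/9.
Answer: 2*t**2*sin(3*t) + 4*t*cos(3*t)/3 - 4*sin(3*t)/9.


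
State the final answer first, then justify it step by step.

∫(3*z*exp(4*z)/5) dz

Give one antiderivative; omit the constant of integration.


The answer is 3*z*exp(4*z)/20 - 3*exp(4*z)/80.
Step 1. Integrate ∫(3*z*exp(4*z)/5) dz by parts with u = z, dv = (3*exp(4*z)/5) dz, so v = 3*exp(4*z)/20: now 3*z*exp(4*z)/20 + ∫(-3*exp(4*z)/20) dz.
Step 2. Evaluate the standard form: now 3*z*exp(4*z)/20 - 3*exp(4*z)/80.
Answer: 3*z*exp(4*z)/20 - 3*exp(4*z)/80.


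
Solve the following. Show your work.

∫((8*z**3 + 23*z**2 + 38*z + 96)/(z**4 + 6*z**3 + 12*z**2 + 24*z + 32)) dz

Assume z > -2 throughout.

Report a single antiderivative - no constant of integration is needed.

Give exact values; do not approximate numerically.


Step 1. Decompose ∫((8*z**3 + 23*z**2 + 38*z + 96)/(z**4 + 6*z**3 + 12*z**2 + 24*z + 32)) dz by partial fractions, (8*z**3 + 23*z**2 + 38*z + 96)/(z**4 + 6*z**3 + 12*z**2 + 24*z + 32) = 1/(z**2 + 4) + 5/(z + 4) + 3/(z + 2): now ∫(3/(z + 2)) dz + ∫(5/(z + 4)) dz + ∫(1/(z**2 + 4)) dz.
Step 2. Evaluate the standard form [assuming z > -2]: now 3*log(z + 2) + ∫(5/(z + 4)) dz + ∫(1/(z**2 + 4)) dz.
Step 3. Evaluate the standard form [assuming z > -4]: now 3*log(z + 2) + 5*log(z + 4) + ∫(1/(z**2 + 4)) dz.
Step 4. Evaluate the standard form: now 3*log(z + 2) + 5*log(z + 4) + atan(z/2)/2.
Answer: 3*log(z + 2) + 5*log(z + 4) + atan(z/2)/2.


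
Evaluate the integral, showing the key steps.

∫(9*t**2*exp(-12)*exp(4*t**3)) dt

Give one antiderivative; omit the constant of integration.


Step 1. Substitute u = t**3 - 3, turning ∫(9*t**2*exp(-12)*exp(4*t**3)) dt into ∫(3*exp(4*u)) du: now ∫(3*exp(4*u)) du.
Step 2. Evaluate the standard form: now 3*exp(4*u)/4.
Step 3. Substitute back u = t**3 - 3: now 3*exp(4*t**3 - 12)/4.
Answer: 3*exp(4*t**3 - 12)/4.


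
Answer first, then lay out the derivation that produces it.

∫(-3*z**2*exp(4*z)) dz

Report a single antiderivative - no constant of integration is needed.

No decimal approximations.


The answer is -3*z**2*exp(4*z)/4 + 3*z*exp(4*z)/8 - 3*exp(4*z)/32.
Step 1. Integrate ∫(-3*z**2*exp(4*z)) dz by parts with u = z**2, dv = (-3*exp(4*z)) dz, so v = -3*exp(4*z)/4: now -3*z**2*exp(4*z)/4 + ∫(3*z*exp(4*z)/2) dz.
Step 2. Integrate ∫(3*z*exp(4*z)/2) dz by parts with u = z, dv = (3*exp(4*z)/2) dz, so v = 3*exp(4*z)/8: now -3*z**2*exp(4*z)/4 + 3*z*exp(4*z)/8 + ∫(-3*exp(4*z)/8) dz.
Step 3. Evaluate the standard form: now -3*z**2*exp(4*z)/4 + 3*z*exp(4*z)/8 - 3*exp(4*z)/32.
Answer: -3*z**2*exp(4*z)/4 + 3*z*exp(4*z)/8 - 3*exp(4*z)/32.


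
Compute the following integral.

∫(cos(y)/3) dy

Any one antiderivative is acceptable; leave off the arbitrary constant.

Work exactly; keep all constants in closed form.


Answer: sin(y)/3.


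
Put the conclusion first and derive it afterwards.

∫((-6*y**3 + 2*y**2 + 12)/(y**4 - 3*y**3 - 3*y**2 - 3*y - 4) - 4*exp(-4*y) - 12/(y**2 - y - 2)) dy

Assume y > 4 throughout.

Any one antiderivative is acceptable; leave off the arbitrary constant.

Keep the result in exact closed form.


The answer is -4*log(y - 4) - 4*log(y - 2) + 2*log(y + 1) - 2*atan(y) + exp(-4*y).
Step 1. Rewrite: now ∫((-6*y**3 + 2*y**2 + 12)/(y**4 - 3*y**3 - 3*y**2 - 3*y - 4)) dy + ∫(-12/(y**2 - y - 2)) dy + ∫(-4*exp(-4*y)) dy.
Step 2. Decompose ∫((-6*y**3 + 2*y**2 + 12)/(y**4 - 3*y**3 - 3*y**2 - 3*y - 4)) dy by partial fractions, (-6*y**3 + 2*y**2 + 12)/(y**4 - 3*y**3 - 3*y**2 - 3*y - 4) = -2/(y**2 + 1) - 2/(y + 1) - 4/(y - 4): now ∫(-4/(y - 4)) dy + ∫(-2/(y + 1)) dy + ∫(-2/(y**2 + 1)) dy + ∫(-12/(y**2 - y - 2)) dy + ∫(-4*exp(-4*y)) dy.
Step 3. Evaluate the standard form [assuming y > -1]: now -2*log(y + 1) + ∫(-4/(y - 4)) dy + ∫(-2/(y**2 + 1)) dy + ∫(-12/(y**2 - y - 2)) dy + ∫(-4*exp(-4*y)) dy.
Step 4. Evaluate the standard form [assuming y > 4]: now -4*log(y - 4) - 2*log(y + 1) + ∫(-2/(y**2 + 1)) dy + ∫(-12/(y**2 - y - 2)) dy + ∫(-4*exp(-4*y)) dy.
Step 5. Evaluate the standard form: now -4*log(y - 4) - 2*log(y + 1) - 2*atan(y) + ∫(-12/(y**2 - y - 2)) dy + ∫(-4*exp(-4*y)) dy.
Step 6. Decompose ∫(-12/(y**2 - y - 2)) dy by partial fractions, -12/(y**2 - y - 2) = 4/(y + 1) - 4/(y - 2): now -4*log(y - 4) - 2*log(y + 1) - 2*atan(y) + ∫(-4/(y - 2)) dy + ∫(4/(y + 1)) dy + ∫(-4*exp(-4*y)) dy.
Step 7. Evaluate the standard form [assuming y > -1]: now -4*log(y - 4) + 2*log(y + 1) - 2*atan(y) + ∫(-4/(y - 2)) dy + ∫(-4*exp(-4*y)) dy.
Step 8. Evaluate the standard form [assuming y > 2]: now -4*log(y - 4) - 4*log(y - 2) + 2*log(y + 1) - 2*atan(y) + ∫(-4*exp(-4*y)) dy.
Step 9. Evaluate the standard form: now -4*log(y - 4) - 4*log(y - 2) + 2*log(y + 1) - 2*atan(y) + exp(-4*y).
Answer: -4*log(y - 4) - 4*log(y - 2) + 2*log(y + 1) - 2*atan(y) + exp(-4*y).
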